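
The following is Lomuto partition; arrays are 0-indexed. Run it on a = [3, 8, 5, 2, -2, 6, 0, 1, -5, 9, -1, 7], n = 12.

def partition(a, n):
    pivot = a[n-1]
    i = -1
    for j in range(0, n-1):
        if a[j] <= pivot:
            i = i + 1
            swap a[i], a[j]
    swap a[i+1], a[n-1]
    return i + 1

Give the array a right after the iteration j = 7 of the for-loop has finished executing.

pivot = a[11] = 7; i = -1
j=0: a[0]=3 ≤ 7 → i=0, swap a[0],a[0] (no change) → [3, 8, 5, 2, -2, 6, 0, 1, -5, 9, -1, 7]
j=1: a[1]=8 > 7 → no swap
j=2: a[2]=5 ≤ 7 → i=1, swap a[1],a[2] → [3, 5, 8, 2, -2, 6, 0, 1, -5, 9, -1, 7]
j=3: a[3]=2 ≤ 7 → i=2, swap a[2],a[3] → [3, 5, 2, 8, -2, 6, 0, 1, -5, 9, -1, 7]
j=4: a[4]=-2 ≤ 7 → i=3, swap a[3],a[4] → [3, 5, 2, -2, 8, 6, 0, 1, -5, 9, -1, 7]
j=5: a[5]=6 ≤ 7 → i=4, swap a[4],a[5] → [3, 5, 2, -2, 6, 8, 0, 1, -5, 9, -1, 7]
j=6: a[6]=0 ≤ 7 → i=5, swap a[5],a[6] → [3, 5, 2, -2, 6, 0, 8, 1, -5, 9, -1, 7]
j=7: a[7]=1 ≤ 7 → i=6, swap a[6],a[7] → [3, 5, 2, -2, 6, 0, 1, 8, -5, 9, -1, 7]
(after j=7) a = [3, 5, 2, -2, 6, 0, 1, 8, -5, 9, -1, 7]

[3, 5, 2, -2, 6, 0, 1, 8, -5, 9, -1, 7]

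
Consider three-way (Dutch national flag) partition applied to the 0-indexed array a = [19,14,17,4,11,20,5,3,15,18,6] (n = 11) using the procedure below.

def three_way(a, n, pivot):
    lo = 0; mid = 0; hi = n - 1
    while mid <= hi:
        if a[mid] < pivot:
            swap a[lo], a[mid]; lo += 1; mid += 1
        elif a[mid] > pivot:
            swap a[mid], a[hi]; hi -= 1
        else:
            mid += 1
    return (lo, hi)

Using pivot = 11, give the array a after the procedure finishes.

[6,3,5,4,11,20,17,15,18,14,19]

pivot = 11; lo=0, mid=0, hi=10
a[mid]=19>11: swap a[0],a[10]; hi=9 → [6,14,17,4,11,20,5,3,15,18,19]
a[mid]=6<11: swap a[0],a[0]; lo=1,mid=1 → [6,14,17,4,11,20,5,3,15,18,19]
a[mid]=14>11: swap a[1],a[9]; hi=8 → [6,18,17,4,11,20,5,3,15,14,19]
a[mid]=18>11: swap a[1],a[8]; hi=7 → [6,15,17,4,11,20,5,3,18,14,19]
a[mid]=15>11: swap a[1],a[7]; hi=6 → [6,3,17,4,11,20,5,15,18,14,19]
a[mid]=3<11: swap a[1],a[1]; lo=2,mid=2 → [6,3,17,4,11,20,5,15,18,14,19]
a[mid]=17>11: swap a[2],a[6]; hi=5 → [6,3,5,4,11,20,17,15,18,14,19]
a[mid]=5<11: swap a[2],a[2]; lo=3,mid=3 → [6,3,5,4,11,20,17,15,18,14,19]
a[mid]=4<11: swap a[3],a[3]; lo=4,mid=4 → [6,3,5,4,11,20,17,15,18,14,19]
a[mid]=11=11: mid=5
a[mid]=20>11: swap a[5],a[5]; hi=4 → [6,3,5,4,11,20,17,15,18,14,19]
end: lo=4, hi=4; a = [6,3,5,4,11,20,17,15,18,14,19]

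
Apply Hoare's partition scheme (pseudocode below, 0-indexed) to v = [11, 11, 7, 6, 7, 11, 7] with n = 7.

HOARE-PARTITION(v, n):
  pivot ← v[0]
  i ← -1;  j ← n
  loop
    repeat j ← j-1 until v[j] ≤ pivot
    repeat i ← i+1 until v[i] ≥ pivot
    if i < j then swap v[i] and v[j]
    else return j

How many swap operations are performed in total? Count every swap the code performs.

2

pivot = v[0] = 11; i = -1, j = 7
j→6 (v[6]=7≤11), i→0 (v[0]=11≥11); i<j, swap → [7, 11, 7, 6, 7, 11, 11]
j→5 (v[5]=11≤11), i→1 (v[1]=11≥11); i<j, swap → [7, 11, 7, 6, 7, 11, 11]
j→4, i→5; i≥j, return j=4. v = [7, 11, 7, 6, 7, 11, 11]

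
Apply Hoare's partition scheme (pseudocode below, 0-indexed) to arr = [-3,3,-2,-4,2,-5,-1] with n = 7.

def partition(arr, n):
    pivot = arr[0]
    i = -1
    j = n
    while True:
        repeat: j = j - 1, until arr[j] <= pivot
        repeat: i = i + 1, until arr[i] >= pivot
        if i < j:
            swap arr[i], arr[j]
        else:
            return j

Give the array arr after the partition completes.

[-5,-4,-2,3,2,-3,-1]

pivot = arr[0] = -3; i = -1, j = 7
j→5 (arr[5]=-5≤-3), i→0 (arr[0]=-3≥-3); i<j, swap → [-5,3,-2,-4,2,-3,-1]
j→3 (arr[3]=-4≤-3), i→1 (arr[1]=3≥-3); i<j, swap → [-5,-4,-2,3,2,-3,-1]
j→1, i→2; i≥j, return j=1. arr = [-5,-4,-2,3,2,-3,-1]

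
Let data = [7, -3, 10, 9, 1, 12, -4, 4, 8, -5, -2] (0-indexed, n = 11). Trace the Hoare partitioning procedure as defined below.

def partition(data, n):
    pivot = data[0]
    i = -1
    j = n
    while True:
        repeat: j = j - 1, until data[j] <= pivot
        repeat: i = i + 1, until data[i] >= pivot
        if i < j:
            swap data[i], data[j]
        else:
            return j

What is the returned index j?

pivot = data[0] = 7; i = -1, j = 11
j→10 (data[10]=-2≤7), i→0 (data[0]=7≥7); i<j, swap → [-2, -3, 10, 9, 1, 12, -4, 4, 8, -5, 7]
j→9 (data[9]=-5≤7), i→2 (data[2]=10≥7); i<j, swap → [-2, -3, -5, 9, 1, 12, -4, 4, 8, 10, 7]
j→7 (data[7]=4≤7), i→3 (data[3]=9≥7); i<j, swap → [-2, -3, -5, 4, 1, 12, -4, 9, 8, 10, 7]
j→6 (data[6]=-4≤7), i→5 (data[5]=12≥7); i<j, swap → [-2, -3, -5, 4, 1, -4, 12, 9, 8, 10, 7]
j→5, i→6; i≥j, return j=5. data = [-2, -3, -5, 4, 1, -4, 12, 9, 8, 10, 7]

5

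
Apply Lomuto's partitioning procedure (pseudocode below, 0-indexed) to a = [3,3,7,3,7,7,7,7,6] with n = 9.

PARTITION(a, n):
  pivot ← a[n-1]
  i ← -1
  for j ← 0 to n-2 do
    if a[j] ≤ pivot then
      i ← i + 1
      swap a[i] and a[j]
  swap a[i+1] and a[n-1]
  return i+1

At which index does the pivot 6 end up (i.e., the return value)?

3

pivot=6, i=-1
j=0: 3≤6, i=0, swap(0,0) ⇒ [3,3,7,3,7,7,7,7,6]
j=1: 3≤6, i=1, swap(1,1) ⇒ [3,3,7,3,7,7,7,7,6]
j=2: 7>6, skip
j=3: 3≤6, i=2, swap(2,3) ⇒ [3,3,3,7,7,7,7,7,6]
j=4: 7>6, skip
j=5: 7>6, skip
j=6: 7>6, skip
j=7: 7>6, skip
swap(3,8) ⇒ [3,3,3,6,7,7,7,7,7]; return 3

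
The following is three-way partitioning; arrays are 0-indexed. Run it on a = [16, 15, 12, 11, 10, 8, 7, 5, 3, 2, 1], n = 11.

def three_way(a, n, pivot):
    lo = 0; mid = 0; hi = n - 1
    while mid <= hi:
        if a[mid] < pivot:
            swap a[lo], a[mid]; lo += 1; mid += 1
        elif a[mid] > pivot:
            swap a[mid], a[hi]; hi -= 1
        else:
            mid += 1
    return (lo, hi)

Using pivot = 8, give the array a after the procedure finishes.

[1, 2, 3, 5, 7, 8, 10, 11, 12, 15, 16]

pivot = 8; lo=0, mid=0, hi=10
a[mid]=16>8: swap a[0],a[10]; hi=9 → [1, 15, 12, 11, 10, 8, 7, 5, 3, 2, 16]
a[mid]=1<8: swap a[0],a[0]; lo=1,mid=1 → [1, 15, 12, 11, 10, 8, 7, 5, 3, 2, 16]
a[mid]=15>8: swap a[1],a[9]; hi=8 → [1, 2, 12, 11, 10, 8, 7, 5, 3, 15, 16]
a[mid]=2<8: swap a[1],a[1]; lo=2,mid=2 → [1, 2, 12, 11, 10, 8, 7, 5, 3, 15, 16]
a[mid]=12>8: swap a[2],a[8]; hi=7 → [1, 2, 3, 11, 10, 8, 7, 5, 12, 15, 16]
a[mid]=3<8: swap a[2],a[2]; lo=3,mid=3 → [1, 2, 3, 11, 10, 8, 7, 5, 12, 15, 16]
a[mid]=11>8: swap a[3],a[7]; hi=6 → [1, 2, 3, 5, 10, 8, 7, 11, 12, 15, 16]
a[mid]=5<8: swap a[3],a[3]; lo=4,mid=4 → [1, 2, 3, 5, 10, 8, 7, 11, 12, 15, 16]
a[mid]=10>8: swap a[4],a[6]; hi=5 → [1, 2, 3, 5, 7, 8, 10, 11, 12, 15, 16]
a[mid]=7<8: swap a[4],a[4]; lo=5,mid=5 → [1, 2, 3, 5, 7, 8, 10, 11, 12, 15, 16]
a[mid]=8=8: mid=6
end: lo=5, hi=5; a = [1, 2, 3, 5, 7, 8, 10, 11, 12, 15, 16]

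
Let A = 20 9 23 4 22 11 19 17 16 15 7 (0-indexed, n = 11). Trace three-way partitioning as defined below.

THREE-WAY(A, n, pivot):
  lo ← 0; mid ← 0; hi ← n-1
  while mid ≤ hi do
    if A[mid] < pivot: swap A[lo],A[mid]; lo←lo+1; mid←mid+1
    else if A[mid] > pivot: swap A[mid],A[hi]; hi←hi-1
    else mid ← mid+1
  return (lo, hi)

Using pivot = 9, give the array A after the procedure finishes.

7 4 9 22 11 19 17 16 15 23 20

lo=0 mid=0 hi=10
20>9: swap(0,10), hi=9 ⇒ 7 9 23 4 22 11 19 17 16 15 20
7<9: swap(0,0), lo=1 mid=1 ⇒ 7 9 23 4 22 11 19 17 16 15 20
9=9: mid=2
23>9: swap(2,9), hi=8 ⇒ 7 9 15 4 22 11 19 17 16 23 20
15>9: swap(2,8), hi=7 ⇒ 7 9 16 4 22 11 19 17 15 23 20
16>9: swap(2,7), hi=6 ⇒ 7 9 17 4 22 11 19 16 15 23 20
17>9: swap(2,6), hi=5 ⇒ 7 9 19 4 22 11 17 16 15 23 20
19>9: swap(2,5), hi=4 ⇒ 7 9 11 4 22 19 17 16 15 23 20
11>9: swap(2,4), hi=3 ⇒ 7 9 22 4 11 19 17 16 15 23 20
22>9: swap(2,3), hi=2 ⇒ 7 9 4 22 11 19 17 16 15 23 20
4<9: swap(1,2), lo=2 mid=3 ⇒ 7 4 9 22 11 19 17 16 15 23 20
done. lo=2 hi=2; A=7 4 9 22 11 19 17 16 15 23 20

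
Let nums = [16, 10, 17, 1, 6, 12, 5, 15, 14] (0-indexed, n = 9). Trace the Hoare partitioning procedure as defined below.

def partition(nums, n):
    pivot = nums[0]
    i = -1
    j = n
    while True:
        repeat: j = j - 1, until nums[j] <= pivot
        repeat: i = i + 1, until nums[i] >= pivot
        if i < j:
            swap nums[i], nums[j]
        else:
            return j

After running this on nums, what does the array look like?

pivot=16
j stops at 8 (14), i stops at 0 (16); swap ⇒ [14, 10, 17, 1, 6, 12, 5, 15, 16]
j stops at 7 (15), i stops at 2 (17); swap ⇒ [14, 10, 15, 1, 6, 12, 5, 17, 16]
j stops at 6, i stops at 7; i≥j ⇒ return 6. nums=[14, 10, 15, 1, 6, 12, 5, 17, 16]

[14, 10, 15, 1, 6, 12, 5, 17, 16]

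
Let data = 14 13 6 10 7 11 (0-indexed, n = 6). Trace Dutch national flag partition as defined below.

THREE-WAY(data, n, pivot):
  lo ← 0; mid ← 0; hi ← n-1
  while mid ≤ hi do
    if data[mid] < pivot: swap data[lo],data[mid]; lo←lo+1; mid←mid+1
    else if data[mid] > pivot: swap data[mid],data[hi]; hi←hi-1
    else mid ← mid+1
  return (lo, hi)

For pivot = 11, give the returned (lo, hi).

lo=0 mid=0 hi=5
14>11: swap(0,5), hi=4 ⇒ 11 13 6 10 7 14
11=11: mid=1
13>11: swap(1,4), hi=3 ⇒ 11 7 6 10 13 14
7<11: swap(0,1), lo=1 mid=2 ⇒ 7 11 6 10 13 14
6<11: swap(1,2), lo=2 mid=3 ⇒ 7 6 11 10 13 14
10<11: swap(2,3), lo=3 mid=4 ⇒ 7 6 10 11 13 14
done. lo=3 hi=3; data=7 6 10 11 13 14

(3, 3)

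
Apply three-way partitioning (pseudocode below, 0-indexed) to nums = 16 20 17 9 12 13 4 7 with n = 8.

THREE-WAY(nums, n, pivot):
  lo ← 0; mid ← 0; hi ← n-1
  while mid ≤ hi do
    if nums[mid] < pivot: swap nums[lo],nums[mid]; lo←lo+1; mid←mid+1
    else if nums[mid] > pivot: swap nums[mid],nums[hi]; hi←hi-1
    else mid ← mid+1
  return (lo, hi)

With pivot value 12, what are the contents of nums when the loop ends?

7 4 9 12 13 17 20 16

lo=0 mid=0 hi=7
16>12: swap(0,7), hi=6 ⇒ 7 20 17 9 12 13 4 16
7<12: swap(0,0), lo=1 mid=1 ⇒ 7 20 17 9 12 13 4 16
20>12: swap(1,6), hi=5 ⇒ 7 4 17 9 12 13 20 16
4<12: swap(1,1), lo=2 mid=2 ⇒ 7 4 17 9 12 13 20 16
17>12: swap(2,5), hi=4 ⇒ 7 4 13 9 12 17 20 16
13>12: swap(2,4), hi=3 ⇒ 7 4 12 9 13 17 20 16
12=12: mid=3
9<12: swap(2,3), lo=3 mid=4 ⇒ 7 4 9 12 13 17 20 16
done. lo=3 hi=3; nums=7 4 9 12 13 17 20 16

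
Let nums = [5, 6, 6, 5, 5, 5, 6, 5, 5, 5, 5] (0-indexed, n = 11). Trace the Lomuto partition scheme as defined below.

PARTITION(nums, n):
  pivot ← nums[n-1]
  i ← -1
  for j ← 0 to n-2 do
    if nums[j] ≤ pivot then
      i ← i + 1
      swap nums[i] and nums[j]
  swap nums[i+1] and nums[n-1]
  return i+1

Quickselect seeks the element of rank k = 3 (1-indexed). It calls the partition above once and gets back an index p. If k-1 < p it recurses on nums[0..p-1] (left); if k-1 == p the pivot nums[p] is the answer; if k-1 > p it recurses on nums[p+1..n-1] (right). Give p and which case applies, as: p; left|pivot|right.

pivot=5, i=-1
j=0: 5≤5, i=0, swap(0,0) ⇒ [5, 6, 6, 5, 5, 5, 6, 5, 5, 5, 5]
j=1: 6>5, skip
j=2: 6>5, skip
j=3: 5≤5, i=1, swap(1,3) ⇒ [5, 5, 6, 6, 5, 5, 6, 5, 5, 5, 5]
j=4: 5≤5, i=2, swap(2,4) ⇒ [5, 5, 5, 6, 6, 5, 6, 5, 5, 5, 5]
j=5: 5≤5, i=3, swap(3,5) ⇒ [5, 5, 5, 5, 6, 6, 6, 5, 5, 5, 5]
j=6: 6>5, skip
j=7: 5≤5, i=4, swap(4,7) ⇒ [5, 5, 5, 5, 5, 6, 6, 6, 5, 5, 5]
j=8: 5≤5, i=5, swap(5,8) ⇒ [5, 5, 5, 5, 5, 5, 6, 6, 6, 5, 5]
j=9: 5≤5, i=6, swap(6,9) ⇒ [5, 5, 5, 5, 5, 5, 5, 6, 6, 6, 5]
swap(7,10) ⇒ [5, 5, 5, 5, 5, 5, 5, 5, 6, 6, 6]; return 7
p = 7; k-1 = 2 < 7 ⇒ left

7; left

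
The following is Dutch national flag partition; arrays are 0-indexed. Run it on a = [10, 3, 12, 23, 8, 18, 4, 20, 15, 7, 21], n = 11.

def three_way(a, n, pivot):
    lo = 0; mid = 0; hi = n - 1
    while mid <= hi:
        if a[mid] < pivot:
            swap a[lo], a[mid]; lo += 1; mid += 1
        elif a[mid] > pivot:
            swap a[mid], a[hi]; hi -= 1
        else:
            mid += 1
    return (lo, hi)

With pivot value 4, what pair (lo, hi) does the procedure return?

(1, 1)

pivot = 4; lo=0, mid=0, hi=10
a[mid]=10>4: swap a[0],a[10]; hi=9 → [21, 3, 12, 23, 8, 18, 4, 20, 15, 7, 10]
a[mid]=21>4: swap a[0],a[9]; hi=8 → [7, 3, 12, 23, 8, 18, 4, 20, 15, 21, 10]
a[mid]=7>4: swap a[0],a[8]; hi=7 → [15, 3, 12, 23, 8, 18, 4, 20, 7, 21, 10]
a[mid]=15>4: swap a[0],a[7]; hi=6 → [20, 3, 12, 23, 8, 18, 4, 15, 7, 21, 10]
a[mid]=20>4: swap a[0],a[6]; hi=5 → [4, 3, 12, 23, 8, 18, 20, 15, 7, 21, 10]
a[mid]=4=4: mid=1
a[mid]=3<4: swap a[0],a[1]; lo=1,mid=2 → [3, 4, 12, 23, 8, 18, 20, 15, 7, 21, 10]
a[mid]=12>4: swap a[2],a[5]; hi=4 → [3, 4, 18, 23, 8, 12, 20, 15, 7, 21, 10]
a[mid]=18>4: swap a[2],a[4]; hi=3 → [3, 4, 8, 23, 18, 12, 20, 15, 7, 21, 10]
a[mid]=8>4: swap a[2],a[3]; hi=2 → [3, 4, 23, 8, 18, 12, 20, 15, 7, 21, 10]
a[mid]=23>4: swap a[2],a[2]; hi=1 → [3, 4, 23, 8, 18, 12, 20, 15, 7, 21, 10]
end: lo=1, hi=1; a = [3, 4, 23, 8, 18, 12, 20, 15, 7, 21, 10]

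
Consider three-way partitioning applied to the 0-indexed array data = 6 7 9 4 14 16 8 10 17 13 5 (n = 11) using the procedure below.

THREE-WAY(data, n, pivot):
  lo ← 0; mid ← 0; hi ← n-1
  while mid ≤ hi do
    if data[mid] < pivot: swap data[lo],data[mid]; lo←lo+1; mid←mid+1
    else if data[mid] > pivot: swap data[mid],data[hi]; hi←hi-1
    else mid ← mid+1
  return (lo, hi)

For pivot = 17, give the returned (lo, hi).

pivot = 17; lo=0, mid=0, hi=10
data[mid]=6<17: swap data[0],data[0]; lo=1,mid=1 → 6 7 9 4 14 16 8 10 17 13 5
data[mid]=7<17: swap data[1],data[1]; lo=2,mid=2 → 6 7 9 4 14 16 8 10 17 13 5
data[mid]=9<17: swap data[2],data[2]; lo=3,mid=3 → 6 7 9 4 14 16 8 10 17 13 5
data[mid]=4<17: swap data[3],data[3]; lo=4,mid=4 → 6 7 9 4 14 16 8 10 17 13 5
data[mid]=14<17: swap data[4],data[4]; lo=5,mid=5 → 6 7 9 4 14 16 8 10 17 13 5
data[mid]=16<17: swap data[5],data[5]; lo=6,mid=6 → 6 7 9 4 14 16 8 10 17 13 5
data[mid]=8<17: swap data[6],data[6]; lo=7,mid=7 → 6 7 9 4 14 16 8 10 17 13 5
data[mid]=10<17: swap data[7],data[7]; lo=8,mid=8 → 6 7 9 4 14 16 8 10 17 13 5
data[mid]=17=17: mid=9
data[mid]=13<17: swap data[8],data[9]; lo=9,mid=10 → 6 7 9 4 14 16 8 10 13 17 5
data[mid]=5<17: swap data[9],data[10]; lo=10,mid=11 → 6 7 9 4 14 16 8 10 13 5 17
end: lo=10, hi=10; data = 6 7 9 4 14 16 8 10 13 5 17

(10, 10)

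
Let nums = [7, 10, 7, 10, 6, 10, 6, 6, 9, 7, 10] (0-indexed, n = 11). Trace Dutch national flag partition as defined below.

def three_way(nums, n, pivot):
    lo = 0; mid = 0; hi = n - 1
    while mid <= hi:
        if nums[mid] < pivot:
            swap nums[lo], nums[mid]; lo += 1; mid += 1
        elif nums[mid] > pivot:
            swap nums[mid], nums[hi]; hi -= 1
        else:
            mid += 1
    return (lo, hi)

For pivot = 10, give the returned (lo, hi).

(7, 10)

pivot = 10; lo=0, mid=0, hi=10
nums[mid]=7<10: swap nums[0],nums[0]; lo=1,mid=1 → [7, 10, 7, 10, 6, 10, 6, 6, 9, 7, 10]
nums[mid]=10=10: mid=2
nums[mid]=7<10: swap nums[1],nums[2]; lo=2,mid=3 → [7, 7, 10, 10, 6, 10, 6, 6, 9, 7, 10]
nums[mid]=10=10: mid=4
nums[mid]=6<10: swap nums[2],nums[4]; lo=3,mid=5 → [7, 7, 6, 10, 10, 10, 6, 6, 9, 7, 10]
nums[mid]=10=10: mid=6
nums[mid]=6<10: swap nums[3],nums[6]; lo=4,mid=7 → [7, 7, 6, 6, 10, 10, 10, 6, 9, 7, 10]
nums[mid]=6<10: swap nums[4],nums[7]; lo=5,mid=8 → [7, 7, 6, 6, 6, 10, 10, 10, 9, 7, 10]
nums[mid]=9<10: swap nums[5],nums[8]; lo=6,mid=9 → [7, 7, 6, 6, 6, 9, 10, 10, 10, 7, 10]
nums[mid]=7<10: swap nums[6],nums[9]; lo=7,mid=10 → [7, 7, 6, 6, 6, 9, 7, 10, 10, 10, 10]
nums[mid]=10=10: mid=11
end: lo=7, hi=10; nums = [7, 7, 6, 6, 6, 9, 7, 10, 10, 10, 10]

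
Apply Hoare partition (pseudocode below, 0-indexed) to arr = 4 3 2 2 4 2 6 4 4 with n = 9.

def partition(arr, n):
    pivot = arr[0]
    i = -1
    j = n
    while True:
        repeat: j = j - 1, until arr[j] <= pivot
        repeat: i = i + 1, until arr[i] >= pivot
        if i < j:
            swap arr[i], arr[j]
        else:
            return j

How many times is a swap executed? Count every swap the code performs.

2

pivot=4
j stops at 8 (4), i stops at 0 (4); swap ⇒ 4 3 2 2 4 2 6 4 4
j stops at 7 (4), i stops at 4 (4); swap ⇒ 4 3 2 2 4 2 6 4 4
j stops at 5, i stops at 6; i≥j ⇒ return 5. arr=4 3 2 2 4 2 6 4 4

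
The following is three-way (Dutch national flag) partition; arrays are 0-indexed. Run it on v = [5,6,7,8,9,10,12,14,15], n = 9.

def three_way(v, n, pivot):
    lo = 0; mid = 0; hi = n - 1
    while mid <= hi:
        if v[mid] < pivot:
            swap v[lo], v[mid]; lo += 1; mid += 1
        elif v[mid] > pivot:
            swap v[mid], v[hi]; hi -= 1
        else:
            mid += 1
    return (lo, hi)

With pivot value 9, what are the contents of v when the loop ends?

[5,6,7,8,9,12,14,15,10]

pivot = 9; lo=0, mid=0, hi=8
v[mid]=5<9: swap v[0],v[0]; lo=1,mid=1 → [5,6,7,8,9,10,12,14,15]
v[mid]=6<9: swap v[1],v[1]; lo=2,mid=2 → [5,6,7,8,9,10,12,14,15]
v[mid]=7<9: swap v[2],v[2]; lo=3,mid=3 → [5,6,7,8,9,10,12,14,15]
v[mid]=8<9: swap v[3],v[3]; lo=4,mid=4 → [5,6,7,8,9,10,12,14,15]
v[mid]=9=9: mid=5
v[mid]=10>9: swap v[5],v[8]; hi=7 → [5,6,7,8,9,15,12,14,10]
v[mid]=15>9: swap v[5],v[7]; hi=6 → [5,6,7,8,9,14,12,15,10]
v[mid]=14>9: swap v[5],v[6]; hi=5 → [5,6,7,8,9,12,14,15,10]
v[mid]=12>9: swap v[5],v[5]; hi=4 → [5,6,7,8,9,12,14,15,10]
end: lo=4, hi=4; v = [5,6,7,8,9,12,14,15,10]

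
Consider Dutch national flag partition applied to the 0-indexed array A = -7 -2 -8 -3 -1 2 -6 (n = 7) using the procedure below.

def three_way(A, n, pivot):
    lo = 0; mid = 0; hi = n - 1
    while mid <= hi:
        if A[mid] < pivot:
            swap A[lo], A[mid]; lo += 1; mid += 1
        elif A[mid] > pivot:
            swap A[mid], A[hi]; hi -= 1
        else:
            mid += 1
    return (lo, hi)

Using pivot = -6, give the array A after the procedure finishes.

pivot = -6; lo=0, mid=0, hi=6
A[mid]=-7<-6: swap A[0],A[0]; lo=1,mid=1 → -7 -2 -8 -3 -1 2 -6
A[mid]=-2>-6: swap A[1],A[6]; hi=5 → -7 -6 -8 -3 -1 2 -2
A[mid]=-6=-6: mid=2
A[mid]=-8<-6: swap A[1],A[2]; lo=2,mid=3 → -7 -8 -6 -3 -1 2 -2
A[mid]=-3>-6: swap A[3],A[5]; hi=4 → -7 -8 -6 2 -1 -3 -2
A[mid]=2>-6: swap A[3],A[4]; hi=3 → -7 -8 -6 -1 2 -3 -2
A[mid]=-1>-6: swap A[3],A[3]; hi=2 → -7 -8 -6 -1 2 -3 -2
end: lo=2, hi=2; A = -7 -8 -6 -1 2 -3 -2

-7 -8 -6 -1 2 -3 -2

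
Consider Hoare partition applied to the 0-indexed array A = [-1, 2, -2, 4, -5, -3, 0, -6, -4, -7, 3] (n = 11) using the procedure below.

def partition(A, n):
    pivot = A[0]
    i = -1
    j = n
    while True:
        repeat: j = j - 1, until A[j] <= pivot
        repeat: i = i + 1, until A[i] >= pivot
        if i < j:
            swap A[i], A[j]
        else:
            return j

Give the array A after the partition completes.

pivot = A[0] = -1; i = -1, j = 11
j→9 (A[9]=-7≤-1), i→0 (A[0]=-1≥-1); i<j, swap → [-7, 2, -2, 4, -5, -3, 0, -6, -4, -1, 3]
j→8 (A[8]=-4≤-1), i→1 (A[1]=2≥-1); i<j, swap → [-7, -4, -2, 4, -5, -3, 0, -6, 2, -1, 3]
j→7 (A[7]=-6≤-1), i→3 (A[3]=4≥-1); i<j, swap → [-7, -4, -2, -6, -5, -3, 0, 4, 2, -1, 3]
j→5, i→6; i≥j, return j=5. A = [-7, -4, -2, -6, -5, -3, 0, 4, 2, -1, 3]

[-7, -4, -2, -6, -5, -3, 0, 4, 2, -1, 3]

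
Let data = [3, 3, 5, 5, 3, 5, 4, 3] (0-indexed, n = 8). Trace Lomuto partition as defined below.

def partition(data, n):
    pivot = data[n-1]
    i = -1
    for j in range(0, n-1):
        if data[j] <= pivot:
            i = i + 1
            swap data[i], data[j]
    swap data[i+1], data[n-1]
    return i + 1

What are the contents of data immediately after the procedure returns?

pivot = data[7] = 3; i = -1
j=0: data[0]=3 ≤ 3 → i=0, swap data[0],data[0] (no change) → [3, 3, 5, 5, 3, 5, 4, 3]
j=1: data[1]=3 ≤ 3 → i=1, swap data[1],data[1] (no change) → [3, 3, 5, 5, 3, 5, 4, 3]
j=2: data[2]=5 > 3 → no swap
j=3: data[3]=5 > 3 → no swap
j=4: data[4]=3 ≤ 3 → i=2, swap data[2],data[4] → [3, 3, 3, 5, 5, 5, 4, 3]
j=5: data[5]=5 > 3 → no swap
j=6: data[6]=4 > 3 → no swap
final swap data[3],data[7] → [3, 3, 3, 3, 5, 5, 4, 5]; return 3

[3, 3, 3, 3, 5, 5, 4, 5]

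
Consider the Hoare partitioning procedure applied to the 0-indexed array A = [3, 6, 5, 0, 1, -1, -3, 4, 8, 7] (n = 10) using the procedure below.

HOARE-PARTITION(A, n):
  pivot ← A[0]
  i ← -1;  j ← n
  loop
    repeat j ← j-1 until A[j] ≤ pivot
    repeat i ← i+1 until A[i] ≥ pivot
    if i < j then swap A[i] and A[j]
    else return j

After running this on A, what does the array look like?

pivot=3
j stops at 6 (-3), i stops at 0 (3); swap ⇒ [-3, 6, 5, 0, 1, -1, 3, 4, 8, 7]
j stops at 5 (-1), i stops at 1 (6); swap ⇒ [-3, -1, 5, 0, 1, 6, 3, 4, 8, 7]
j stops at 4 (1), i stops at 2 (5); swap ⇒ [-3, -1, 1, 0, 5, 6, 3, 4, 8, 7]
j stops at 3, i stops at 4; i≥j ⇒ return 3. A=[-3, -1, 1, 0, 5, 6, 3, 4, 8, 7]

[-3, -1, 1, 0, 5, 6, 3, 4, 8, 7]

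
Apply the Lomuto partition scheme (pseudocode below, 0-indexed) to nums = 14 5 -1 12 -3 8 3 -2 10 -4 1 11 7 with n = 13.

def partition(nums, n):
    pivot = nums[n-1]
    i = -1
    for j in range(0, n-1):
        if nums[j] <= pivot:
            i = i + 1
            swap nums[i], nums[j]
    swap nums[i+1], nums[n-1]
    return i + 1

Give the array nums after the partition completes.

pivot = nums[12] = 7; i = -1
j=0: nums[0]=14 > 7 → no swap
j=1: nums[1]=5 ≤ 7 → i=0, swap nums[0],nums[1] → 5 14 -1 12 -3 8 3 -2 10 -4 1 11 7
j=2: nums[2]=-1 ≤ 7 → i=1, swap nums[1],nums[2] → 5 -1 14 12 -3 8 3 -2 10 -4 1 11 7
j=3: nums[3]=12 > 7 → no swap
j=4: nums[4]=-3 ≤ 7 → i=2, swap nums[2],nums[4] → 5 -1 -3 12 14 8 3 -2 10 -4 1 11 7
j=5: nums[5]=8 > 7 → no swap
j=6: nums[6]=3 ≤ 7 → i=3, swap nums[3],nums[6] → 5 -1 -3 3 14 8 12 -2 10 -4 1 11 7
j=7: nums[7]=-2 ≤ 7 → i=4, swap nums[4],nums[7] → 5 -1 -3 3 -2 8 12 14 10 -4 1 11 7
j=8: nums[8]=10 > 7 → no swap
j=9: nums[9]=-4 ≤ 7 → i=5, swap nums[5],nums[9] → 5 -1 -3 3 -2 -4 12 14 10 8 1 11 7
j=10: nums[10]=1 ≤ 7 → i=6, swap nums[6],nums[10] → 5 -1 -3 3 -2 -4 1 14 10 8 12 11 7
j=11: nums[11]=11 > 7 → no swap
final swap nums[7],nums[12] → 5 -1 -3 3 -2 -4 1 7 10 8 12 11 14; return 7

5 -1 -3 3 -2 -4 1 7 10 8 12 11 14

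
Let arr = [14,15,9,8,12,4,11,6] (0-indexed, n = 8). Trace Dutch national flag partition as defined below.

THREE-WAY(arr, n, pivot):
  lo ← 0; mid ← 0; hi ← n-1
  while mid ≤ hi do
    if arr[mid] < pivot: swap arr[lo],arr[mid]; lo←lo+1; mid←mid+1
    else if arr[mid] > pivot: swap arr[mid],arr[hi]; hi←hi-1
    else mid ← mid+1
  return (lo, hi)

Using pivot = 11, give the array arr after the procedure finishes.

[6,9,8,4,11,12,15,14]

lo=0 mid=0 hi=7
14>11: swap(0,7), hi=6 ⇒ [6,15,9,8,12,4,11,14]
6<11: swap(0,0), lo=1 mid=1 ⇒ [6,15,9,8,12,4,11,14]
15>11: swap(1,6), hi=5 ⇒ [6,11,9,8,12,4,15,14]
11=11: mid=2
9<11: swap(1,2), lo=2 mid=3 ⇒ [6,9,11,8,12,4,15,14]
8<11: swap(2,3), lo=3 mid=4 ⇒ [6,9,8,11,12,4,15,14]
12>11: swap(4,5), hi=4 ⇒ [6,9,8,11,4,12,15,14]
4<11: swap(3,4), lo=4 mid=5 ⇒ [6,9,8,4,11,12,15,14]
done. lo=4 hi=4; arr=[6,9,8,4,11,12,15,14]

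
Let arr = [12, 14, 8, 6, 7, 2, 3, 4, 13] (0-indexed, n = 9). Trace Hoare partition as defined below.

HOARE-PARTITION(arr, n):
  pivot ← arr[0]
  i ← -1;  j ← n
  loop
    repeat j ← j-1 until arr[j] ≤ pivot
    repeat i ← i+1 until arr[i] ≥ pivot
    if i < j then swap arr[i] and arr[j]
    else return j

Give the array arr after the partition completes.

[4, 3, 8, 6, 7, 2, 14, 12, 13]

pivot = arr[0] = 12; i = -1, j = 9
j→7 (arr[7]=4≤12), i→0 (arr[0]=12≥12); i<j, swap → [4, 14, 8, 6, 7, 2, 3, 12, 13]
j→6 (arr[6]=3≤12), i→1 (arr[1]=14≥12); i<j, swap → [4, 3, 8, 6, 7, 2, 14, 12, 13]
j→5, i→6; i≥j, return j=5. arr = [4, 3, 8, 6, 7, 2, 14, 12, 13]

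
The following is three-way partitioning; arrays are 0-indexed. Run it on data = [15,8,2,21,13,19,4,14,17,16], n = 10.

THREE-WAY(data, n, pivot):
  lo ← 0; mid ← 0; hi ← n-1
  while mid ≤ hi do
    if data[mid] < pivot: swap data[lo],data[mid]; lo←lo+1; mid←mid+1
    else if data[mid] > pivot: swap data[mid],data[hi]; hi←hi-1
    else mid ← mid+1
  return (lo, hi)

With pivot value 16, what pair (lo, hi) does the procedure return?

(6, 6)

lo=0 mid=0 hi=9
15<16: swap(0,0), lo=1 mid=1 ⇒ [15,8,2,21,13,19,4,14,17,16]
8<16: swap(1,1), lo=2 mid=2 ⇒ [15,8,2,21,13,19,4,14,17,16]
2<16: swap(2,2), lo=3 mid=3 ⇒ [15,8,2,21,13,19,4,14,17,16]
21>16: swap(3,9), hi=8 ⇒ [15,8,2,16,13,19,4,14,17,21]
16=16: mid=4
13<16: swap(3,4), lo=4 mid=5 ⇒ [15,8,2,13,16,19,4,14,17,21]
19>16: swap(5,8), hi=7 ⇒ [15,8,2,13,16,17,4,14,19,21]
17>16: swap(5,7), hi=6 ⇒ [15,8,2,13,16,14,4,17,19,21]
14<16: swap(4,5), lo=5 mid=6 ⇒ [15,8,2,13,14,16,4,17,19,21]
4<16: swap(5,6), lo=6 mid=7 ⇒ [15,8,2,13,14,4,16,17,19,21]
done. lo=6 hi=6; data=[15,8,2,13,14,4,16,17,19,21]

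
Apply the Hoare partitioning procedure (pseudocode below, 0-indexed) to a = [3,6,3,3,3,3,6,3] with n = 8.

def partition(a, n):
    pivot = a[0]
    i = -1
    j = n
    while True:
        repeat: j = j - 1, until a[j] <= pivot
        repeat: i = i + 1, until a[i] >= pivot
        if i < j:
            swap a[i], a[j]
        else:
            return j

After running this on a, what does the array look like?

pivot = a[0] = 3; i = -1, j = 8
j→7 (a[7]=3≤3), i→0 (a[0]=3≥3); i<j, swap → [3,6,3,3,3,3,6,3]
j→5 (a[5]=3≤3), i→1 (a[1]=6≥3); i<j, swap → [3,3,3,3,3,6,6,3]
j→4 (a[4]=3≤3), i→2 (a[2]=3≥3); i<j, swap → [3,3,3,3,3,6,6,3]
j→3, i→3; i≥j, return j=3. a = [3,3,3,3,3,6,6,3]

[3,3,3,3,3,6,6,3]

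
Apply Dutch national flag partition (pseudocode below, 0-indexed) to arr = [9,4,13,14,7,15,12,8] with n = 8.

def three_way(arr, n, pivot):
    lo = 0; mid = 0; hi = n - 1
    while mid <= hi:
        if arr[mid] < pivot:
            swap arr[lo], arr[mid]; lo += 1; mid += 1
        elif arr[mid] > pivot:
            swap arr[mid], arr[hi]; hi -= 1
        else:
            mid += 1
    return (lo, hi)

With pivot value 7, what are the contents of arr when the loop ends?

[4,7,14,13,15,12,8,9]

lo=0 mid=0 hi=7
9>7: swap(0,7), hi=6 ⇒ [8,4,13,14,7,15,12,9]
8>7: swap(0,6), hi=5 ⇒ [12,4,13,14,7,15,8,9]
12>7: swap(0,5), hi=4 ⇒ [15,4,13,14,7,12,8,9]
15>7: swap(0,4), hi=3 ⇒ [7,4,13,14,15,12,8,9]
7=7: mid=1
4<7: swap(0,1), lo=1 mid=2 ⇒ [4,7,13,14,15,12,8,9]
13>7: swap(2,3), hi=2 ⇒ [4,7,14,13,15,12,8,9]
14>7: swap(2,2), hi=1 ⇒ [4,7,14,13,15,12,8,9]
done. lo=1 hi=1; arr=[4,7,14,13,15,12,8,9]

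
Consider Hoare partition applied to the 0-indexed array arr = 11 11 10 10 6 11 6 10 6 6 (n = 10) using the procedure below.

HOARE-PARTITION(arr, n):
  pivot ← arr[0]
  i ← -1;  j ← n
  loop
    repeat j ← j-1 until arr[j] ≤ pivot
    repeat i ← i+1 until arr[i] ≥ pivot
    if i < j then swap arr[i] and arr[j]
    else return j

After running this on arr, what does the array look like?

pivot=11
j stops at 9 (6), i stops at 0 (11); swap ⇒ 6 11 10 10 6 11 6 10 6 11
j stops at 8 (6), i stops at 1 (11); swap ⇒ 6 6 10 10 6 11 6 10 11 11
j stops at 7 (10), i stops at 5 (11); swap ⇒ 6 6 10 10 6 10 6 11 11 11
j stops at 6, i stops at 7; i≥j ⇒ return 6. arr=6 6 10 10 6 10 6 11 11 11

6 6 10 10 6 10 6 11 11 11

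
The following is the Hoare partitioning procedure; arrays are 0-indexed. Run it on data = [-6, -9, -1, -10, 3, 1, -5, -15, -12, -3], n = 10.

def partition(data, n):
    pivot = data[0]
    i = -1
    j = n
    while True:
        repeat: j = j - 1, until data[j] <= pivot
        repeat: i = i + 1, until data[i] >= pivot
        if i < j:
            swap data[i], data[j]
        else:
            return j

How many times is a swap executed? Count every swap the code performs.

2

pivot = data[0] = -6; i = -1, j = 10
j→8 (data[8]=-12≤-6), i→0 (data[0]=-6≥-6); i<j, swap → [-12, -9, -1, -10, 3, 1, -5, -15, -6, -3]
j→7 (data[7]=-15≤-6), i→2 (data[2]=-1≥-6); i<j, swap → [-12, -9, -15, -10, 3, 1, -5, -1, -6, -3]
j→3, i→4; i≥j, return j=3. data = [-12, -9, -15, -10, 3, 1, -5, -1, -6, -3]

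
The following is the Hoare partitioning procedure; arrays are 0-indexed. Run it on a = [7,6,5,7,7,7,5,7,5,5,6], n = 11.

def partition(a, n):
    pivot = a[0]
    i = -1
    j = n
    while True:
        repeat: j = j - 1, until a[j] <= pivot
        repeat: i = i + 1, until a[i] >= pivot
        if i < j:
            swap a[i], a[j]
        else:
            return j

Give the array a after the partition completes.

pivot=7
j stops at 10 (6), i stops at 0 (7); swap ⇒ [6,6,5,7,7,7,5,7,5,5,7]
j stops at 9 (5), i stops at 3 (7); swap ⇒ [6,6,5,5,7,7,5,7,5,7,7]
j stops at 8 (5), i stops at 4 (7); swap ⇒ [6,6,5,5,5,7,5,7,7,7,7]
j stops at 7 (7), i stops at 5 (7); swap ⇒ [6,6,5,5,5,7,5,7,7,7,7]
j stops at 6, i stops at 7; i≥j ⇒ return 6. a=[6,6,5,5,5,7,5,7,7,7,7]

[6,6,5,5,5,7,5,7,7,7,7]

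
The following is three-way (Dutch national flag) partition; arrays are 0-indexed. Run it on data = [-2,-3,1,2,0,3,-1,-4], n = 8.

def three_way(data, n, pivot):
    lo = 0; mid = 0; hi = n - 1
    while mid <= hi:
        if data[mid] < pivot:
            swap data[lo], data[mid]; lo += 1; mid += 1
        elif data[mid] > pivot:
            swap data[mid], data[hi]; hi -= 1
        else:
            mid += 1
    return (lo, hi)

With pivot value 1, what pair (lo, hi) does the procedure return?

pivot = 1; lo=0, mid=0, hi=7
data[mid]=-2<1: swap data[0],data[0]; lo=1,mid=1 → [-2,-3,1,2,0,3,-1,-4]
data[mid]=-3<1: swap data[1],data[1]; lo=2,mid=2 → [-2,-3,1,2,0,3,-1,-4]
data[mid]=1=1: mid=3
data[mid]=2>1: swap data[3],data[7]; hi=6 → [-2,-3,1,-4,0,3,-1,2]
data[mid]=-4<1: swap data[2],data[3]; lo=3,mid=4 → [-2,-3,-4,1,0,3,-1,2]
data[mid]=0<1: swap data[3],data[4]; lo=4,mid=5 → [-2,-3,-4,0,1,3,-1,2]
data[mid]=3>1: swap data[5],data[6]; hi=5 → [-2,-3,-4,0,1,-1,3,2]
data[mid]=-1<1: swap data[4],data[5]; lo=5,mid=6 → [-2,-3,-4,0,-1,1,3,2]
end: lo=5, hi=5; data = [-2,-3,-4,0,-1,1,3,2]

(5, 5)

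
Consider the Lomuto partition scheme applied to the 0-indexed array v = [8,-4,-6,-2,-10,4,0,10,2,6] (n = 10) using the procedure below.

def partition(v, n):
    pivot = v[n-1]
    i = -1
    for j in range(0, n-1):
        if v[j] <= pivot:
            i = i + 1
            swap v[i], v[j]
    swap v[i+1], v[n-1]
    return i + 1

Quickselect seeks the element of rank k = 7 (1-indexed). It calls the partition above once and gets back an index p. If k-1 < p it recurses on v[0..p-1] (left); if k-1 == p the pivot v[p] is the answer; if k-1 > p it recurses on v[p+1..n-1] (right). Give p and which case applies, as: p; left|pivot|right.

pivot = v[9] = 6; i = -1
j=0: v[0]=8 > 6 → no swap
j=1: v[1]=-4 ≤ 6 → i=0, swap v[0],v[1] → [-4,8,-6,-2,-10,4,0,10,2,6]
j=2: v[2]=-6 ≤ 6 → i=1, swap v[1],v[2] → [-4,-6,8,-2,-10,4,0,10,2,6]
j=3: v[3]=-2 ≤ 6 → i=2, swap v[2],v[3] → [-4,-6,-2,8,-10,4,0,10,2,6]
j=4: v[4]=-10 ≤ 6 → i=3, swap v[3],v[4] → [-4,-6,-2,-10,8,4,0,10,2,6]
j=5: v[5]=4 ≤ 6 → i=4, swap v[4],v[5] → [-4,-6,-2,-10,4,8,0,10,2,6]
j=6: v[6]=0 ≤ 6 → i=5, swap v[5],v[6] → [-4,-6,-2,-10,4,0,8,10,2,6]
j=7: v[7]=10 > 6 → no swap
j=8: v[8]=2 ≤ 6 → i=6, swap v[6],v[8] → [-4,-6,-2,-10,4,0,2,10,8,6]
final swap v[7],v[9] → [-4,-6,-2,-10,4,0,2,6,8,10]; return 7
p = 7; k-1 = 6 < 7 ⇒ left

7; left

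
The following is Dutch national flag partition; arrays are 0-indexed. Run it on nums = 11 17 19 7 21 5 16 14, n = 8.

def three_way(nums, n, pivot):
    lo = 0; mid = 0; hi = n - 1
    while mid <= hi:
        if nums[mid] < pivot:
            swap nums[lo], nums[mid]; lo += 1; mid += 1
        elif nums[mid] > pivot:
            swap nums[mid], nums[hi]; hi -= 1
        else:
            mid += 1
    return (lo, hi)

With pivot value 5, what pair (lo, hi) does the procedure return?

pivot = 5; lo=0, mid=0, hi=7
nums[mid]=11>5: swap nums[0],nums[7]; hi=6 → 14 17 19 7 21 5 16 11
nums[mid]=14>5: swap nums[0],nums[6]; hi=5 → 16 17 19 7 21 5 14 11
nums[mid]=16>5: swap nums[0],nums[5]; hi=4 → 5 17 19 7 21 16 14 11
nums[mid]=5=5: mid=1
nums[mid]=17>5: swap nums[1],nums[4]; hi=3 → 5 21 19 7 17 16 14 11
nums[mid]=21>5: swap nums[1],nums[3]; hi=2 → 5 7 19 21 17 16 14 11
nums[mid]=7>5: swap nums[1],nums[2]; hi=1 → 5 19 7 21 17 16 14 11
nums[mid]=19>5: swap nums[1],nums[1]; hi=0 → 5 19 7 21 17 16 14 11
end: lo=0, hi=0; nums = 5 19 7 21 17 16 14 11

(0, 0)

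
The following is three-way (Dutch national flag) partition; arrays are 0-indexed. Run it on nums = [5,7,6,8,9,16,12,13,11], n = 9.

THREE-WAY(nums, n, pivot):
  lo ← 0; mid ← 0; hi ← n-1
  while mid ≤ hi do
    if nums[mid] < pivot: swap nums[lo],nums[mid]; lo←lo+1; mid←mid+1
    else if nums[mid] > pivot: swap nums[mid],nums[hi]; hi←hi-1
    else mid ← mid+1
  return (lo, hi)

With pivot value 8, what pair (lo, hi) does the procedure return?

pivot = 8; lo=0, mid=0, hi=8
nums[mid]=5<8: swap nums[0],nums[0]; lo=1,mid=1 → [5,7,6,8,9,16,12,13,11]
nums[mid]=7<8: swap nums[1],nums[1]; lo=2,mid=2 → [5,7,6,8,9,16,12,13,11]
nums[mid]=6<8: swap nums[2],nums[2]; lo=3,mid=3 → [5,7,6,8,9,16,12,13,11]
nums[mid]=8=8: mid=4
nums[mid]=9>8: swap nums[4],nums[8]; hi=7 → [5,7,6,8,11,16,12,13,9]
nums[mid]=11>8: swap nums[4],nums[7]; hi=6 → [5,7,6,8,13,16,12,11,9]
nums[mid]=13>8: swap nums[4],nums[6]; hi=5 → [5,7,6,8,12,16,13,11,9]
nums[mid]=12>8: swap nums[4],nums[5]; hi=4 → [5,7,6,8,16,12,13,11,9]
nums[mid]=16>8: swap nums[4],nums[4]; hi=3 → [5,7,6,8,16,12,13,11,9]
end: lo=3, hi=3; nums = [5,7,6,8,16,12,13,11,9]

(3, 3)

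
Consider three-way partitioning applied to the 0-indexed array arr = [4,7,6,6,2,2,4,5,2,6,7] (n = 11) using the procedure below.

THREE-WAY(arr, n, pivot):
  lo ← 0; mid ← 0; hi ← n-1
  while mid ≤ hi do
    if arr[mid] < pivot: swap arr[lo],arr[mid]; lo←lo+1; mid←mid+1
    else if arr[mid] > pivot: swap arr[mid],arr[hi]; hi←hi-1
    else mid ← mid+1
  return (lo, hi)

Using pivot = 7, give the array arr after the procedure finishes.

pivot = 7; lo=0, mid=0, hi=10
arr[mid]=4<7: swap arr[0],arr[0]; lo=1,mid=1 → [4,7,6,6,2,2,4,5,2,6,7]
arr[mid]=7=7: mid=2
arr[mid]=6<7: swap arr[1],arr[2]; lo=2,mid=3 → [4,6,7,6,2,2,4,5,2,6,7]
arr[mid]=6<7: swap arr[2],arr[3]; lo=3,mid=4 → [4,6,6,7,2,2,4,5,2,6,7]
arr[mid]=2<7: swap arr[3],arr[4]; lo=4,mid=5 → [4,6,6,2,7,2,4,5,2,6,7]
arr[mid]=2<7: swap arr[4],arr[5]; lo=5,mid=6 → [4,6,6,2,2,7,4,5,2,6,7]
arr[mid]=4<7: swap arr[5],arr[6]; lo=6,mid=7 → [4,6,6,2,2,4,7,5,2,6,7]
arr[mid]=5<7: swap arr[6],arr[7]; lo=7,mid=8 → [4,6,6,2,2,4,5,7,2,6,7]
arr[mid]=2<7: swap arr[7],arr[8]; lo=8,mid=9 → [4,6,6,2,2,4,5,2,7,6,7]
arr[mid]=6<7: swap arr[8],arr[9]; lo=9,mid=10 → [4,6,6,2,2,4,5,2,6,7,7]
arr[mid]=7=7: mid=11
end: lo=9, hi=10; arr = [4,6,6,2,2,4,5,2,6,7,7]

[4,6,6,2,2,4,5,2,6,7,7]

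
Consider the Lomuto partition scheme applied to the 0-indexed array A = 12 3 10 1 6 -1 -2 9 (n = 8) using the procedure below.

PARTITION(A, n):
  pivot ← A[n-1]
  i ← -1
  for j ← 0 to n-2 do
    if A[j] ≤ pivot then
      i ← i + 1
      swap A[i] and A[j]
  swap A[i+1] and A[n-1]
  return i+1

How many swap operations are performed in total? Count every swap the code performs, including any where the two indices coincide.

pivot=9, i=-1
j=0: 12>9, skip
j=1: 3≤9, i=0, swap(0,1) ⇒ 3 12 10 1 6 -1 -2 9
j=2: 10>9, skip
j=3: 1≤9, i=1, swap(1,3) ⇒ 3 1 10 12 6 -1 -2 9
j=4: 6≤9, i=2, swap(2,4) ⇒ 3 1 6 12 10 -1 -2 9
j=5: -1≤9, i=3, swap(3,5) ⇒ 3 1 6 -1 10 12 -2 9
j=6: -2≤9, i=4, swap(4,6) ⇒ 3 1 6 -1 -2 12 10 9
swap(5,7) ⇒ 3 1 6 -1 -2 9 10 12; return 5

6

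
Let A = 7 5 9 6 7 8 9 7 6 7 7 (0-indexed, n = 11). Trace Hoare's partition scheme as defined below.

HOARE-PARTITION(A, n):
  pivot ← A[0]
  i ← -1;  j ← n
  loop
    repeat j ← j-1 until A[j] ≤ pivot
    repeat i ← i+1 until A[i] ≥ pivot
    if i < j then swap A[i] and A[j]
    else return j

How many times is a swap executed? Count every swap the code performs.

4

pivot=7
j stops at 10 (7), i stops at 0 (7); swap ⇒ 7 5 9 6 7 8 9 7 6 7 7
j stops at 9 (7), i stops at 2 (9); swap ⇒ 7 5 7 6 7 8 9 7 6 9 7
j stops at 8 (6), i stops at 4 (7); swap ⇒ 7 5 7 6 6 8 9 7 7 9 7
j stops at 7 (7), i stops at 5 (8); swap ⇒ 7 5 7 6 6 7 9 8 7 9 7
j stops at 5, i stops at 6; i≥j ⇒ return 5. A=7 5 7 6 6 7 9 8 7 9 7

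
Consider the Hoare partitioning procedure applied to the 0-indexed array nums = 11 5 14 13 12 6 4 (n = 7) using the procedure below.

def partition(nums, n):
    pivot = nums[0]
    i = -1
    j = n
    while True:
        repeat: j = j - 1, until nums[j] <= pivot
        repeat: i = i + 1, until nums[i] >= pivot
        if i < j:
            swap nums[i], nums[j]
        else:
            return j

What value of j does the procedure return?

pivot = nums[0] = 11; i = -1, j = 7
j→6 (nums[6]=4≤11), i→0 (nums[0]=11≥11); i<j, swap → 4 5 14 13 12 6 11
j→5 (nums[5]=6≤11), i→2 (nums[2]=14≥11); i<j, swap → 4 5 6 13 12 14 11
j→2, i→3; i≥j, return j=2. nums = 4 5 6 13 12 14 11

2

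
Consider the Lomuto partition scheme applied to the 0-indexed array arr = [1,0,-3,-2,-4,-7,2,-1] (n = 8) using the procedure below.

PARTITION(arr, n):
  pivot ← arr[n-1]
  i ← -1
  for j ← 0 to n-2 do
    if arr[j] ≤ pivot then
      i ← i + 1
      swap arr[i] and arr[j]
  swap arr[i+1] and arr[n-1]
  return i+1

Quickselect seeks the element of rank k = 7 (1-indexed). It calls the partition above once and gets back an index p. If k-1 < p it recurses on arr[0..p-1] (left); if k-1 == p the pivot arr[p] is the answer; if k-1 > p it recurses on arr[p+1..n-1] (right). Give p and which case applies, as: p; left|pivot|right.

4; right

pivot = arr[7] = -1; i = -1
j=0: arr[0]=1 > -1 → no swap
j=1: arr[1]=0 > -1 → no swap
j=2: arr[2]=-3 ≤ -1 → i=0, swap arr[0],arr[2] → [-3,0,1,-2,-4,-7,2,-1]
j=3: arr[3]=-2 ≤ -1 → i=1, swap arr[1],arr[3] → [-3,-2,1,0,-4,-7,2,-1]
j=4: arr[4]=-4 ≤ -1 → i=2, swap arr[2],arr[4] → [-3,-2,-4,0,1,-7,2,-1]
j=5: arr[5]=-7 ≤ -1 → i=3, swap arr[3],arr[5] → [-3,-2,-4,-7,1,0,2,-1]
j=6: arr[6]=2 > -1 → no swap
final swap arr[4],arr[7] → [-3,-2,-4,-7,-1,0,2,1]; return 4
p = 4; k-1 = 6 > 4 ⇒ right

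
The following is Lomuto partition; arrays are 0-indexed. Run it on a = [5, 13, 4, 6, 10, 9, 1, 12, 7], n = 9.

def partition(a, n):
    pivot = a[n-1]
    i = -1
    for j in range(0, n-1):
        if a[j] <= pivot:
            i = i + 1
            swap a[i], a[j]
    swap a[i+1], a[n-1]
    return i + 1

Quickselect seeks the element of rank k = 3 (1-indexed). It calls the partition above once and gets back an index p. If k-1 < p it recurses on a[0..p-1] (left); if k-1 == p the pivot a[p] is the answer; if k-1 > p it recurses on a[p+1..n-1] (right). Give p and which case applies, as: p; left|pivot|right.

4; left

pivot = a[8] = 7; i = -1
j=0: a[0]=5 ≤ 7 → i=0, swap a[0],a[0] (no change) → [5, 13, 4, 6, 10, 9, 1, 12, 7]
j=1: a[1]=13 > 7 → no swap
j=2: a[2]=4 ≤ 7 → i=1, swap a[1],a[2] → [5, 4, 13, 6, 10, 9, 1, 12, 7]
j=3: a[3]=6 ≤ 7 → i=2, swap a[2],a[3] → [5, 4, 6, 13, 10, 9, 1, 12, 7]
j=4: a[4]=10 > 7 → no swap
j=5: a[5]=9 > 7 → no swap
j=6: a[6]=1 ≤ 7 → i=3, swap a[3],a[6] → [5, 4, 6, 1, 10, 9, 13, 12, 7]
j=7: a[7]=12 > 7 → no swap
final swap a[4],a[8] → [5, 4, 6, 1, 7, 9, 13, 12, 10]; return 4
p = 4; k-1 = 2 < 4 ⇒ left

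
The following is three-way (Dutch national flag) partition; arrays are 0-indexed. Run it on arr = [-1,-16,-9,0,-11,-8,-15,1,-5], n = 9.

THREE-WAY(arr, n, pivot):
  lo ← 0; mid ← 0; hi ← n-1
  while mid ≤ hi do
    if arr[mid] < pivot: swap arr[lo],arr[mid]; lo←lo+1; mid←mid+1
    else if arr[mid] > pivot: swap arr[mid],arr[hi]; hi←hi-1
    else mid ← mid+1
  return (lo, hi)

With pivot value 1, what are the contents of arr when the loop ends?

lo=0 mid=0 hi=8
-1<1: swap(0,0), lo=1 mid=1 ⇒ [-1,-16,-9,0,-11,-8,-15,1,-5]
-16<1: swap(1,1), lo=2 mid=2 ⇒ [-1,-16,-9,0,-11,-8,-15,1,-5]
-9<1: swap(2,2), lo=3 mid=3 ⇒ [-1,-16,-9,0,-11,-8,-15,1,-5]
0<1: swap(3,3), lo=4 mid=4 ⇒ [-1,-16,-9,0,-11,-8,-15,1,-5]
-11<1: swap(4,4), lo=5 mid=5 ⇒ [-1,-16,-9,0,-11,-8,-15,1,-5]
-8<1: swap(5,5), lo=6 mid=6 ⇒ [-1,-16,-9,0,-11,-8,-15,1,-5]
-15<1: swap(6,6), lo=7 mid=7 ⇒ [-1,-16,-9,0,-11,-8,-15,1,-5]
1=1: mid=8
-5<1: swap(7,8), lo=8 mid=9 ⇒ [-1,-16,-9,0,-11,-8,-15,-5,1]
done. lo=8 hi=8; arr=[-1,-16,-9,0,-11,-8,-15,-5,1]

[-1,-16,-9,0,-11,-8,-15,-5,1]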